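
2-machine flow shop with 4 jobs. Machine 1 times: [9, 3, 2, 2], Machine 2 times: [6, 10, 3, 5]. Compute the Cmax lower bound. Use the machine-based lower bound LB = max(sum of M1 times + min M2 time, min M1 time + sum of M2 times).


LB1 = sum(M1 times) + min(M2 times) = 16 + 3 = 19
LB2 = min(M1 times) + sum(M2 times) = 2 + 24 = 26
Lower bound = max(LB1, LB2) = max(19, 26) = 26

26


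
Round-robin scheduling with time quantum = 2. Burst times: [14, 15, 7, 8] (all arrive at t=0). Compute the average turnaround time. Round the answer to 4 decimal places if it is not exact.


Time quantum = 2
Execution trace:
  J1 runs 2 units, time = 2
  J2 runs 2 units, time = 4
  J3 runs 2 units, time = 6
  J4 runs 2 units, time = 8
  J1 runs 2 units, time = 10
  J2 runs 2 units, time = 12
  J3 runs 2 units, time = 14
  J4 runs 2 units, time = 16
  J1 runs 2 units, time = 18
  J2 runs 2 units, time = 20
  J3 runs 2 units, time = 22
  J4 runs 2 units, time = 24
  J1 runs 2 units, time = 26
  J2 runs 2 units, time = 28
  J3 runs 1 units, time = 29
  J4 runs 2 units, time = 31
  J1 runs 2 units, time = 33
  J2 runs 2 units, time = 35
  J1 runs 2 units, time = 37
  J2 runs 2 units, time = 39
  J1 runs 2 units, time = 41
  J2 runs 2 units, time = 43
  J2 runs 1 units, time = 44
Finish times: [41, 44, 29, 31]
Average turnaround = 145/4 = 36.25

36.25


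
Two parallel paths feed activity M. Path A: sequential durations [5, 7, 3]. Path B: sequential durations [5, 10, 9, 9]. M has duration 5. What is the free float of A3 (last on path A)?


ES(A3) = sum of predecessors on chain A = 12
EF(A3) = ES + duration = 12 + 3 = 15
Successor of A3 is M. ES(M) = max(sum(A), sum(B)) = max(15, 33) = 33
Free float = ES(successor) - EF(current) = 33 - 15 = 18

18


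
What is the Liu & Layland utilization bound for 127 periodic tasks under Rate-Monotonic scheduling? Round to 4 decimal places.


Compute 2^(1/127) = 1.0054727730
Subtract 1: 1.0054727730 - 1 = 0.0054727730
Multiply by n: 127 * 0.0054727730 = 0.6950421710
Round to 4 dp: 0.6950

0.6950


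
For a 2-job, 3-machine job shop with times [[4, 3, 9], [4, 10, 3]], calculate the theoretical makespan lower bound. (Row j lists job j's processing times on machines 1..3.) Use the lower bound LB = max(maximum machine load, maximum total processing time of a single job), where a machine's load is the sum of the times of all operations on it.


Machine loads:
  Machine 1: 4 + 4 = 8
  Machine 2: 3 + 10 = 13
  Machine 3: 9 + 3 = 12
Max machine load = 13
Job totals:
  Job 1: 16
  Job 2: 17
Max job total = 17
Lower bound = max(13, 17) = 17

17


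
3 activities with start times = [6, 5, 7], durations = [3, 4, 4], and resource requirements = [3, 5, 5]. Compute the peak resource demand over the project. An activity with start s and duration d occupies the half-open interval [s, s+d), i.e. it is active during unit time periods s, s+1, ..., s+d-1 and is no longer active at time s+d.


Each activity i is active on [start_i, start_i + duration_i).
Compute total resource usage per time slot:
  t=0: active resources = [], total = 0
  t=1: active resources = [], total = 0
  t=2: active resources = [], total = 0
  t=3: active resources = [], total = 0
  t=4: active resources = [], total = 0
  t=5: active resources = [5], total = 5
  t=6: active resources = [3, 5], total = 8
  t=7: active resources = [3, 5, 5], total = 13
  t=8: active resources = [3, 5, 5], total = 13
  t=9: active resources = [5], total = 5
  t=10: active resources = [5], total = 5
Peak resource demand = 13

13


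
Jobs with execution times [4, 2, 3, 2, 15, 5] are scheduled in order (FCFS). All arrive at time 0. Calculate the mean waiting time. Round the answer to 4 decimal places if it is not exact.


FCFS order (as given): [4, 2, 3, 2, 15, 5]
Waiting times:
  Job 1: wait = 0
  Job 2: wait = 4
  Job 3: wait = 6
  Job 4: wait = 9
  Job 5: wait = 11
  Job 6: wait = 26
Sum of waiting times = 56
Average waiting time = 56/6 = 9.3333

9.3333


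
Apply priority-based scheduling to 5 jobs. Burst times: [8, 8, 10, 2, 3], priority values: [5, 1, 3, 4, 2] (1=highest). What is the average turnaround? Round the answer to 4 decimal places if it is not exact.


Sort by priority (ascending = highest first):
Order: [(1, 8), (2, 3), (3, 10), (4, 2), (5, 8)]
Completion times:
  Priority 1, burst=8, C=8
  Priority 2, burst=3, C=11
  Priority 3, burst=10, C=21
  Priority 4, burst=2, C=23
  Priority 5, burst=8, C=31
Average turnaround = 94/5 = 18.8

18.8


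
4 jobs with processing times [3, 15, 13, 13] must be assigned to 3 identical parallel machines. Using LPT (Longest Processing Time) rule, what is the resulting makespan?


Sort jobs in decreasing order (LPT): [15, 13, 13, 3]
Assign each job to the least loaded machine:
  Machine 1: jobs [15], load = 15
  Machine 2: jobs [13, 3], load = 16
  Machine 3: jobs [13], load = 13
Makespan = max load = 16

16


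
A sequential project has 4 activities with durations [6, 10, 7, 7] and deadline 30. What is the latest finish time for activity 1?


LF(activity 1) = deadline - sum of successor durations
Successors: activities 2 through 4 with durations [10, 7, 7]
Sum of successor durations = 24
LF = 30 - 24 = 6

6


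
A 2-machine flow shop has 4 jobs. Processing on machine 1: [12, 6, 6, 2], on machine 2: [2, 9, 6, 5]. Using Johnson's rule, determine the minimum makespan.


Apply Johnson's rule:
  Group 1 (a <= b): [(4, 2, 5), (2, 6, 9), (3, 6, 6)]
  Group 2 (a > b): [(1, 12, 2)]
Optimal job order: [4, 2, 3, 1]
Schedule:
  Job 4: M1 done at 2, M2 done at 7
  Job 2: M1 done at 8, M2 done at 17
  Job 3: M1 done at 14, M2 done at 23
  Job 1: M1 done at 26, M2 done at 28
Makespan = 28

28


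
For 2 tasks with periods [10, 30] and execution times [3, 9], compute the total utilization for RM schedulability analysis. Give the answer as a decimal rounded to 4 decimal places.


Compute individual utilizations (exact fractions):
  Task 1: C/T = 3/10 (approx. 0.3)
  Task 2: C/T = 9/30 = 3/10 (approx. 0.3)
Total utilization U = 3/10 + 3/10 = 3/5
Rounded to 4 decimal places: U = 0.6000
RM (Liu & Layland) bound for 2 tasks = 0.828427; compare with U = 3/5 (approx. 0.600000)
U <= bound, so schedulable by RM sufficient condition.

0.6000


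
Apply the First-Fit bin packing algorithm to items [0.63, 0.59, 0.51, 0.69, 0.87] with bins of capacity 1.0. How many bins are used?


Place items sequentially using First-Fit:
  Item 0.63 -> new Bin 1
  Item 0.59 -> new Bin 2
  Item 0.51 -> new Bin 3
  Item 0.69 -> new Bin 4
  Item 0.87 -> new Bin 5
Total bins used = 5

5


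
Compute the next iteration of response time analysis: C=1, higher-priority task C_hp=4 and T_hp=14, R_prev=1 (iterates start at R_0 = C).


R_next = C + ceil(R_prev / T_hp) * C_hp
ceil(1 / 14) = ceil(0.0714) = 1
Interference = 1 * 4 = 4
R_next = 1 + 4 = 5

5


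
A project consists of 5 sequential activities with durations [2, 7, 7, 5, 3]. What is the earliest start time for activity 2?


Activity 2 starts after activities 1 through 1 complete.
Predecessor durations: [2]
ES = 2 = 2

2


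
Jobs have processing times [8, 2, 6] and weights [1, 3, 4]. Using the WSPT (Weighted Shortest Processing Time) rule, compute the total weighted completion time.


Compute p/w ratios and sort ascending (WSPT): [(2, 3), (6, 4), (8, 1)]
Compute weighted completion times:
  Job (p=2,w=3): C=2, w*C=3*2=6
  Job (p=6,w=4): C=8, w*C=4*8=32
  Job (p=8,w=1): C=16, w*C=1*16=16
Total weighted completion time = 54

54


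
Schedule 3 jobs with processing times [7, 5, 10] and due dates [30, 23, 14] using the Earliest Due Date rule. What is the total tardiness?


Sort by due date (EDD order): [(10, 14), (5, 23), (7, 30)]
Compute completion times and tardiness:
  Job 1: p=10, d=14, C=10, tardiness=max(0,10-14)=0
  Job 2: p=5, d=23, C=15, tardiness=max(0,15-23)=0
  Job 3: p=7, d=30, C=22, tardiness=max(0,22-30)=0
Total tardiness = 0

0


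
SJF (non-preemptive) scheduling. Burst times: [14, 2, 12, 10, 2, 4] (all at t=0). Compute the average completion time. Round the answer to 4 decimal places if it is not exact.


SJF order (ascending): [2, 2, 4, 10, 12, 14]
Completion times:
  Job 1: burst=2, C=2
  Job 2: burst=2, C=4
  Job 3: burst=4, C=8
  Job 4: burst=10, C=18
  Job 5: burst=12, C=30
  Job 6: burst=14, C=44
Average completion = 106/6 = 17.6667

17.6667


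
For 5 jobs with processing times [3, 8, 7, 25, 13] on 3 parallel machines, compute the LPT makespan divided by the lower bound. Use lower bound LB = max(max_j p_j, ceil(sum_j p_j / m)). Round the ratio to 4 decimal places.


LPT order: [25, 13, 8, 7, 3]
Machine loads after assignment: [25, 16, 15]
LPT makespan = 25
Lower bound = max(max_job, ceil(total/3)) = max(25, 19) = 25
Ratio = 25 / 25 = 1.0

1.0


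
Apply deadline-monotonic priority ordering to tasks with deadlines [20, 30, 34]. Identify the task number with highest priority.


Sort tasks by relative deadline (ascending):
  Task 1: deadline = 20
  Task 2: deadline = 30
  Task 3: deadline = 34
Priority order (highest first): [1, 2, 3]
Highest priority task = 1

1


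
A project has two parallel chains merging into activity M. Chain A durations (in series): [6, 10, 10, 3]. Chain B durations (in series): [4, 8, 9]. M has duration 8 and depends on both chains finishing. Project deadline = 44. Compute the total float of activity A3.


Forward pass: ES(A3) = sum of predecessors on chain A = 16
EF = ES + duration = 16 + 10 = 26
Backward pass: LF(M) = deadline = 44; LS(M) = 44 - 8 = 36
LF(A3) = LS(M) - sum(successors on chain A) = 36 - 3 = 33
LS = LF - duration = 33 - 10 = 23
Total float = LS - ES = 23 - 16 = 7

7


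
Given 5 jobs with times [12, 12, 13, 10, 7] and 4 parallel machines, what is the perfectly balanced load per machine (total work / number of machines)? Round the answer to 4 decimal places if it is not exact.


Total processing time = 12 + 12 + 13 + 10 + 7 = 54
Number of machines = 4
Ideal balanced load = 54 / 4 = 13.5

13.5


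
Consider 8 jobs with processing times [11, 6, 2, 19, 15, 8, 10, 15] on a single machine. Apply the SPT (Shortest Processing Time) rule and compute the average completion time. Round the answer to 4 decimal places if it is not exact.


Sort jobs by processing time (SPT order): [2, 6, 8, 10, 11, 15, 15, 19]
Compute completion times sequentially:
  Job 1: processing = 2, completes at 2
  Job 2: processing = 6, completes at 8
  Job 3: processing = 8, completes at 16
  Job 4: processing = 10, completes at 26
  Job 5: processing = 11, completes at 37
  Job 6: processing = 15, completes at 52
  Job 7: processing = 15, completes at 67
  Job 8: processing = 19, completes at 86
Sum of completion times = 294
Average completion time = 294/8 = 36.75

36.75


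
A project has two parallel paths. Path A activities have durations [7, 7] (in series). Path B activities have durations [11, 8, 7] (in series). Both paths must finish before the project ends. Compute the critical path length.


Path A total = 7 + 7 = 14
Path B total = 11 + 8 + 7 = 26
Critical path = longest path = max(14, 26) = 26

26


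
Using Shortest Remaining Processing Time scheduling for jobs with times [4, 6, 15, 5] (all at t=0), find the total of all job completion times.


Since all jobs arrive at t=0, SRPT equals SPT ordering.
SPT order: [4, 5, 6, 15]
Completion times:
  Job 1: p=4, C=4
  Job 2: p=5, C=9
  Job 3: p=6, C=15
  Job 4: p=15, C=30
Total completion time = 4 + 9 + 15 + 30 = 58

58


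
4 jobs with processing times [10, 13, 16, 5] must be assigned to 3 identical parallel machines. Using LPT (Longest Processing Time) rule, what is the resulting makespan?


Sort jobs in decreasing order (LPT): [16, 13, 10, 5]
Assign each job to the least loaded machine:
  Machine 1: jobs [16], load = 16
  Machine 2: jobs [13], load = 13
  Machine 3: jobs [10, 5], load = 15
Makespan = max load = 16

16


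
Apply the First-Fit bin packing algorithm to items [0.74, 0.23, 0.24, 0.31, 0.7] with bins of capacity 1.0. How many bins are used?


Place items sequentially using First-Fit:
  Item 0.74 -> new Bin 1
  Item 0.23 -> Bin 1 (now 0.97)
  Item 0.24 -> new Bin 2
  Item 0.31 -> Bin 2 (now 0.55)
  Item 0.7 -> new Bin 3
Total bins used = 3

3


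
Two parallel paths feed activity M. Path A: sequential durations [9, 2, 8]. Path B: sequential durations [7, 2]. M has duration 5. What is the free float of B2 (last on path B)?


ES(B2) = sum of predecessors on chain B = 7
EF(B2) = ES + duration = 7 + 2 = 9
Successor of B2 is M. ES(M) = max(sum(A), sum(B)) = max(19, 9) = 19
Free float = ES(successor) - EF(current) = 19 - 9 = 10

10


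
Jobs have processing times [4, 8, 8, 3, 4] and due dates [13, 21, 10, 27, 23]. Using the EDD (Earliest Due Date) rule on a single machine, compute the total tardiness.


Sort by due date (EDD order): [(8, 10), (4, 13), (8, 21), (4, 23), (3, 27)]
Compute completion times and tardiness:
  Job 1: p=8, d=10, C=8, tardiness=max(0,8-10)=0
  Job 2: p=4, d=13, C=12, tardiness=max(0,12-13)=0
  Job 3: p=8, d=21, C=20, tardiness=max(0,20-21)=0
  Job 4: p=4, d=23, C=24, tardiness=max(0,24-23)=1
  Job 5: p=3, d=27, C=27, tardiness=max(0,27-27)=0
Total tardiness = 1

1


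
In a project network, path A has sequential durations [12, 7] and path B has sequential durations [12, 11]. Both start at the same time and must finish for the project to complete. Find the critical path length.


Path A total = 12 + 7 = 19
Path B total = 12 + 11 = 23
Critical path = longest path = max(19, 23) = 23

23


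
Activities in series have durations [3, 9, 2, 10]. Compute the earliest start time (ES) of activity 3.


Activity 3 starts after activities 1 through 2 complete.
Predecessor durations: [3, 9]
ES = 3 + 9 = 12

12


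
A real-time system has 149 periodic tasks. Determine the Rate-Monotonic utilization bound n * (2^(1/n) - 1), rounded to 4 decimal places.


Compute 2^(1/149) = 1.0046628318
Subtract 1: 1.0046628318 - 1 = 0.0046628318
Multiply by n: 149 * 0.0046628318 = 0.6947619382
Round to 4 dp: 0.6948

0.6948


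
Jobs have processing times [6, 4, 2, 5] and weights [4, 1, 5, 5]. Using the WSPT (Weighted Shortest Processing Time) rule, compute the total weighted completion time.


Compute p/w ratios and sort ascending (WSPT): [(2, 5), (5, 5), (6, 4), (4, 1)]
Compute weighted completion times:
  Job (p=2,w=5): C=2, w*C=5*2=10
  Job (p=5,w=5): C=7, w*C=5*7=35
  Job (p=6,w=4): C=13, w*C=4*13=52
  Job (p=4,w=1): C=17, w*C=1*17=17
Total weighted completion time = 114

114


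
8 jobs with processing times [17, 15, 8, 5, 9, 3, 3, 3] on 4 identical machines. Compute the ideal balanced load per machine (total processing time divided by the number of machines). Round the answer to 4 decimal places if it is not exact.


Total processing time = 17 + 15 + 8 + 5 + 9 + 3 + 3 + 3 = 63
Number of machines = 4
Ideal balanced load = 63 / 4 = 15.75

15.75


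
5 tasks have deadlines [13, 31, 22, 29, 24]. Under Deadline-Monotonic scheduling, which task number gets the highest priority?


Sort tasks by relative deadline (ascending):
  Task 1: deadline = 13
  Task 3: deadline = 22
  Task 5: deadline = 24
  Task 4: deadline = 29
  Task 2: deadline = 31
Priority order (highest first): [1, 3, 5, 4, 2]
Highest priority task = 1

1


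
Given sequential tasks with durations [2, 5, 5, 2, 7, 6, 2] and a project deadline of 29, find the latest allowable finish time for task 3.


LF(activity 3) = deadline - sum of successor durations
Successors: activities 4 through 7 with durations [2, 7, 6, 2]
Sum of successor durations = 17
LF = 29 - 17 = 12

12


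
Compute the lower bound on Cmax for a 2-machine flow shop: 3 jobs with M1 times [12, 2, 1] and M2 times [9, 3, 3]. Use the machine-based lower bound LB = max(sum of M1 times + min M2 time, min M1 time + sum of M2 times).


LB1 = sum(M1 times) + min(M2 times) = 15 + 3 = 18
LB2 = min(M1 times) + sum(M2 times) = 1 + 15 = 16
Lower bound = max(LB1, LB2) = max(18, 16) = 18

18


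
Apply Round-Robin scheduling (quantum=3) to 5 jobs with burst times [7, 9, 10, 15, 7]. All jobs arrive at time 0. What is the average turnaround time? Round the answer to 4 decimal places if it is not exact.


Time quantum = 3
Execution trace:
  J1 runs 3 units, time = 3
  J2 runs 3 units, time = 6
  J3 runs 3 units, time = 9
  J4 runs 3 units, time = 12
  J5 runs 3 units, time = 15
  J1 runs 3 units, time = 18
  J2 runs 3 units, time = 21
  J3 runs 3 units, time = 24
  J4 runs 3 units, time = 27
  J5 runs 3 units, time = 30
  J1 runs 1 units, time = 31
  J2 runs 3 units, time = 34
  J3 runs 3 units, time = 37
  J4 runs 3 units, time = 40
  J5 runs 1 units, time = 41
  J3 runs 1 units, time = 42
  J4 runs 3 units, time = 45
  J4 runs 3 units, time = 48
Finish times: [31, 34, 42, 48, 41]
Average turnaround = 196/5 = 39.2

39.2


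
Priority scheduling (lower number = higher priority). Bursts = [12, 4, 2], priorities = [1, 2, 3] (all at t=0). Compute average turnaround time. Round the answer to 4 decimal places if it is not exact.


Sort by priority (ascending = highest first):
Order: [(1, 12), (2, 4), (3, 2)]
Completion times:
  Priority 1, burst=12, C=12
  Priority 2, burst=4, C=16
  Priority 3, burst=2, C=18
Average turnaround = 46/3 = 15.3333

15.3333


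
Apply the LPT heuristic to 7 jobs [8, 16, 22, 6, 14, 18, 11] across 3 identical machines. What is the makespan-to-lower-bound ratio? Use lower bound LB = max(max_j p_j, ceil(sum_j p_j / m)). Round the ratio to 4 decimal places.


LPT order: [22, 18, 16, 14, 11, 8, 6]
Machine loads after assignment: [30, 35, 30]
LPT makespan = 35
Lower bound = max(max_job, ceil(total/3)) = max(22, 32) = 32
Ratio = 35 / 32 = 1.0938

1.0938


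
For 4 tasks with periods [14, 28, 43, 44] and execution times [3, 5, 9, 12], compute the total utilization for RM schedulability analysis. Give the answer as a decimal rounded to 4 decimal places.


Compute individual utilizations (exact fractions):
  Task 1: C/T = 3/14 (approx. 0.2143)
  Task 2: C/T = 5/28 (approx. 0.1786)
  Task 3: C/T = 9/43 (approx. 0.2093)
  Task 4: C/T = 12/44 = 3/11 (approx. 0.2727)
Total utilization U = 3/14 + 5/28 + 9/43 + 3/11 = 11587/13244
Rounded to 4 decimal places: U = 0.8749
RM (Liu & Layland) bound for 4 tasks = 0.756828; compare with U = 11587/13244 (approx. 0.874887)
bound < U <= 1, so the RM sufficient condition is not met (inconclusive; an exact test such as response-time analysis is needed).

0.8749


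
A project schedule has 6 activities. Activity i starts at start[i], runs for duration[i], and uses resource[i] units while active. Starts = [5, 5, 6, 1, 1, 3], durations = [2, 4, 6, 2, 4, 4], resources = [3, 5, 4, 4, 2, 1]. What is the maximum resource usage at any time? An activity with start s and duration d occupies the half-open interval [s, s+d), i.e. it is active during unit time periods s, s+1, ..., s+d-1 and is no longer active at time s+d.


Each activity i is active on [start_i, start_i + duration_i).
Compute total resource usage per time slot:
  t=0: active resources = [], total = 0
  t=1: active resources = [4, 2], total = 6
  t=2: active resources = [4, 2], total = 6
  t=3: active resources = [2, 1], total = 3
  t=4: active resources = [2, 1], total = 3
  t=5: active resources = [3, 5, 1], total = 9
  t=6: active resources = [3, 5, 4, 1], total = 13
  t=7: active resources = [5, 4], total = 9
  t=8: active resources = [5, 4], total = 9
  t=9: active resources = [4], total = 4
  t=10: active resources = [4], total = 4
  t=11: active resources = [4], total = 4
Peak resource demand = 13

13


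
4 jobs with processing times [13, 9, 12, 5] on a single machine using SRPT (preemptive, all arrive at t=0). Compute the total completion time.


Since all jobs arrive at t=0, SRPT equals SPT ordering.
SPT order: [5, 9, 12, 13]
Completion times:
  Job 1: p=5, C=5
  Job 2: p=9, C=14
  Job 3: p=12, C=26
  Job 4: p=13, C=39
Total completion time = 5 + 14 + 26 + 39 = 84

84


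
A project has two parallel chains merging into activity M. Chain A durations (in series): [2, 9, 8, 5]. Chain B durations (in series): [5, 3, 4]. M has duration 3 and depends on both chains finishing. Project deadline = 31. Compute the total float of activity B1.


Forward pass: ES(B1) = sum of predecessors on chain B = 0
EF = ES + duration = 0 + 5 = 5
Backward pass: LF(M) = deadline = 31; LS(M) = 31 - 3 = 28
LF(B1) = LS(M) - sum(successors on chain B) = 28 - 7 = 21
LS = LF - duration = 21 - 5 = 16
Total float = LS - ES = 16 - 0 = 16

16


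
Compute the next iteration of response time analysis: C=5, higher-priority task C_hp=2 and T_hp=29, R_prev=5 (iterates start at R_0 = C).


R_next = C + ceil(R_prev / T_hp) * C_hp
ceil(5 / 29) = ceil(0.1724) = 1
Interference = 1 * 2 = 2
R_next = 5 + 2 = 7

7


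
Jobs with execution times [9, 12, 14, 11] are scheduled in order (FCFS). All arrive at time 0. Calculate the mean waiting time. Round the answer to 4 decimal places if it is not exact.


FCFS order (as given): [9, 12, 14, 11]
Waiting times:
  Job 1: wait = 0
  Job 2: wait = 9
  Job 3: wait = 21
  Job 4: wait = 35
Sum of waiting times = 65
Average waiting time = 65/4 = 16.25

16.25


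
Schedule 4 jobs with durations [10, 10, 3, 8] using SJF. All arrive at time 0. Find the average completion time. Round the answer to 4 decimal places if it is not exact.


SJF order (ascending): [3, 8, 10, 10]
Completion times:
  Job 1: burst=3, C=3
  Job 2: burst=8, C=11
  Job 3: burst=10, C=21
  Job 4: burst=10, C=31
Average completion = 66/4 = 16.5

16.5


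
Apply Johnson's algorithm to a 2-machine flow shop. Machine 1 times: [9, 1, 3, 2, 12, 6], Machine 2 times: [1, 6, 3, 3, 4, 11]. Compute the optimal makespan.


Apply Johnson's rule:
  Group 1 (a <= b): [(2, 1, 6), (4, 2, 3), (3, 3, 3), (6, 6, 11)]
  Group 2 (a > b): [(5, 12, 4), (1, 9, 1)]
Optimal job order: [2, 4, 3, 6, 5, 1]
Schedule:
  Job 2: M1 done at 1, M2 done at 7
  Job 4: M1 done at 3, M2 done at 10
  Job 3: M1 done at 6, M2 done at 13
  Job 6: M1 done at 12, M2 done at 24
  Job 5: M1 done at 24, M2 done at 28
  Job 1: M1 done at 33, M2 done at 34
Makespan = 34

34


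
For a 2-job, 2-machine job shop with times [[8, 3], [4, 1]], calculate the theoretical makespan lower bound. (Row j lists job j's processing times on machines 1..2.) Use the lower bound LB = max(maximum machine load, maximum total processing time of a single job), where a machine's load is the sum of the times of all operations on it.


Machine loads:
  Machine 1: 8 + 4 = 12
  Machine 2: 3 + 1 = 4
Max machine load = 12
Job totals:
  Job 1: 11
  Job 2: 5
Max job total = 11
Lower bound = max(12, 11) = 12

12


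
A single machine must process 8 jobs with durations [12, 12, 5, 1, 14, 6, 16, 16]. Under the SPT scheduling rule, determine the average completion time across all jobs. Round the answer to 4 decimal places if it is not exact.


Sort jobs by processing time (SPT order): [1, 5, 6, 12, 12, 14, 16, 16]
Compute completion times sequentially:
  Job 1: processing = 1, completes at 1
  Job 2: processing = 5, completes at 6
  Job 3: processing = 6, completes at 12
  Job 4: processing = 12, completes at 24
  Job 5: processing = 12, completes at 36
  Job 6: processing = 14, completes at 50
  Job 7: processing = 16, completes at 66
  Job 8: processing = 16, completes at 82
Sum of completion times = 277
Average completion time = 277/8 = 34.625

34.625


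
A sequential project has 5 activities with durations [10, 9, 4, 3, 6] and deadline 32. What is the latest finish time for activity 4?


LF(activity 4) = deadline - sum of successor durations
Successors: activities 5 through 5 with durations [6]
Sum of successor durations = 6
LF = 32 - 6 = 26

26


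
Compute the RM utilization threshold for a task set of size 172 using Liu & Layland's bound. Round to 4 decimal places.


Compute 2^(1/172) = 1.0040380565
Subtract 1: 1.0040380565 - 1 = 0.0040380565
Multiply by n: 172 * 0.0040380565 = 0.6945457180
Round to 4 dp: 0.6945

0.6945


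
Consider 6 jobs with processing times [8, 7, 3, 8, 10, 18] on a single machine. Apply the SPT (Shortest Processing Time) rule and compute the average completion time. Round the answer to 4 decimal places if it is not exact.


Sort jobs by processing time (SPT order): [3, 7, 8, 8, 10, 18]
Compute completion times sequentially:
  Job 1: processing = 3, completes at 3
  Job 2: processing = 7, completes at 10
  Job 3: processing = 8, completes at 18
  Job 4: processing = 8, completes at 26
  Job 5: processing = 10, completes at 36
  Job 6: processing = 18, completes at 54
Sum of completion times = 147
Average completion time = 147/6 = 24.5

24.5


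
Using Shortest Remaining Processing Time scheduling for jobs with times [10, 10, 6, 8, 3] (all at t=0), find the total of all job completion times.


Since all jobs arrive at t=0, SRPT equals SPT ordering.
SPT order: [3, 6, 8, 10, 10]
Completion times:
  Job 1: p=3, C=3
  Job 2: p=6, C=9
  Job 3: p=8, C=17
  Job 4: p=10, C=27
  Job 5: p=10, C=37
Total completion time = 3 + 9 + 17 + 27 + 37 = 93

93


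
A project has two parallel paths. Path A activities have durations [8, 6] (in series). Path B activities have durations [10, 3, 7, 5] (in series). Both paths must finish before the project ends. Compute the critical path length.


Path A total = 8 + 6 = 14
Path B total = 10 + 3 + 7 + 5 = 25
Critical path = longest path = max(14, 25) = 25

25


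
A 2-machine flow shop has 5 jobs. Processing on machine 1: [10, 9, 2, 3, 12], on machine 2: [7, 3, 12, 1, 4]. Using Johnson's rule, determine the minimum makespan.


Apply Johnson's rule:
  Group 1 (a <= b): [(3, 2, 12)]
  Group 2 (a > b): [(1, 10, 7), (5, 12, 4), (2, 9, 3), (4, 3, 1)]
Optimal job order: [3, 1, 5, 2, 4]
Schedule:
  Job 3: M1 done at 2, M2 done at 14
  Job 1: M1 done at 12, M2 done at 21
  Job 5: M1 done at 24, M2 done at 28
  Job 2: M1 done at 33, M2 done at 36
  Job 4: M1 done at 36, M2 done at 37
Makespan = 37

37


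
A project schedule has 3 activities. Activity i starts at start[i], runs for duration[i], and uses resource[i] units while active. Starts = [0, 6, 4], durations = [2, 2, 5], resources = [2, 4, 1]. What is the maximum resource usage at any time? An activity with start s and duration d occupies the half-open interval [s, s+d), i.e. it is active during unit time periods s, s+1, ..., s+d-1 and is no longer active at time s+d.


Each activity i is active on [start_i, start_i + duration_i).
Compute total resource usage per time slot:
  t=0: active resources = [2], total = 2
  t=1: active resources = [2], total = 2
  t=2: active resources = [], total = 0
  t=3: active resources = [], total = 0
  t=4: active resources = [1], total = 1
  t=5: active resources = [1], total = 1
  t=6: active resources = [4, 1], total = 5
  t=7: active resources = [4, 1], total = 5
  t=8: active resources = [1], total = 1
Peak resource demand = 5

5


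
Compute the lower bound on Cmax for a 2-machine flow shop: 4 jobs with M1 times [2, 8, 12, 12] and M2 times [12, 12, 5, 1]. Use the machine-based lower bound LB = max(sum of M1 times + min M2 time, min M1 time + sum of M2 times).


LB1 = sum(M1 times) + min(M2 times) = 34 + 1 = 35
LB2 = min(M1 times) + sum(M2 times) = 2 + 30 = 32
Lower bound = max(LB1, LB2) = max(35, 32) = 35

35


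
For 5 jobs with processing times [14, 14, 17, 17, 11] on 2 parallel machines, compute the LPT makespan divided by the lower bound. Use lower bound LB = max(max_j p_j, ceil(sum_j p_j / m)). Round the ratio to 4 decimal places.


LPT order: [17, 17, 14, 14, 11]
Machine loads after assignment: [42, 31]
LPT makespan = 42
Lower bound = max(max_job, ceil(total/2)) = max(17, 37) = 37
Ratio = 42 / 37 = 1.1351

1.1351


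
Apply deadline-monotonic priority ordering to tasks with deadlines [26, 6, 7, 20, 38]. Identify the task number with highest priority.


Sort tasks by relative deadline (ascending):
  Task 2: deadline = 6
  Task 3: deadline = 7
  Task 4: deadline = 20
  Task 1: deadline = 26
  Task 5: deadline = 38
Priority order (highest first): [2, 3, 4, 1, 5]
Highest priority task = 2

2


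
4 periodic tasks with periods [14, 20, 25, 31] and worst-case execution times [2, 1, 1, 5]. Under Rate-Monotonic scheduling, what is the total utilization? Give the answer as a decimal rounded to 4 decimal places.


Compute individual utilizations (exact fractions):
  Task 1: C/T = 2/14 = 1/7 (approx. 0.1429)
  Task 2: C/T = 1/20 (approx. 0.05)
  Task 3: C/T = 1/25 (approx. 0.04)
  Task 4: C/T = 5/31 (approx. 0.1613)
Total utilization U = 1/7 + 1/20 + 1/25 + 5/31 = 8553/21700
Rounded to 4 decimal places: U = 0.3941
RM (Liu & Layland) bound for 4 tasks = 0.756828; compare with U = 8553/21700 (approx. 0.394147)
U <= bound, so schedulable by RM sufficient condition.

0.3941


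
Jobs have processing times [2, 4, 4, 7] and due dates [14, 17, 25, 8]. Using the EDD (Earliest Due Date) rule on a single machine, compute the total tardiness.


Sort by due date (EDD order): [(7, 8), (2, 14), (4, 17), (4, 25)]
Compute completion times and tardiness:
  Job 1: p=7, d=8, C=7, tardiness=max(0,7-8)=0
  Job 2: p=2, d=14, C=9, tardiness=max(0,9-14)=0
  Job 3: p=4, d=17, C=13, tardiness=max(0,13-17)=0
  Job 4: p=4, d=25, C=17, tardiness=max(0,17-25)=0
Total tardiness = 0

0


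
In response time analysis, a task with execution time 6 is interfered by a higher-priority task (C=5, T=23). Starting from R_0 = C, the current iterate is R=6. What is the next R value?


R_next = C + ceil(R_prev / T_hp) * C_hp
ceil(6 / 23) = ceil(0.2609) = 1
Interference = 1 * 5 = 5
R_next = 6 + 5 = 11

11


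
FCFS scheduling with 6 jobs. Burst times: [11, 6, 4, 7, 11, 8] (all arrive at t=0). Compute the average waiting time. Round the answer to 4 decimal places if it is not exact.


FCFS order (as given): [11, 6, 4, 7, 11, 8]
Waiting times:
  Job 1: wait = 0
  Job 2: wait = 11
  Job 3: wait = 17
  Job 4: wait = 21
  Job 5: wait = 28
  Job 6: wait = 39
Sum of waiting times = 116
Average waiting time = 116/6 = 19.3333

19.3333


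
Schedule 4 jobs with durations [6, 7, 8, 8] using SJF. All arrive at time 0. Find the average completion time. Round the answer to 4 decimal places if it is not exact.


SJF order (ascending): [6, 7, 8, 8]
Completion times:
  Job 1: burst=6, C=6
  Job 2: burst=7, C=13
  Job 3: burst=8, C=21
  Job 4: burst=8, C=29
Average completion = 69/4 = 17.25

17.25


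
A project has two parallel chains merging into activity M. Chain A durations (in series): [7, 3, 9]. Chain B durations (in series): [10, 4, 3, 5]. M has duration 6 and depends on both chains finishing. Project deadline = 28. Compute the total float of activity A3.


Forward pass: ES(A3) = sum of predecessors on chain A = 10
EF = ES + duration = 10 + 9 = 19
Backward pass: LF(M) = deadline = 28; LS(M) = 28 - 6 = 22
LF(A3) = LS(M) - sum(successors on chain A) = 22 - 0 = 22
LS = LF - duration = 22 - 9 = 13
Total float = LS - ES = 13 - 10 = 3

3


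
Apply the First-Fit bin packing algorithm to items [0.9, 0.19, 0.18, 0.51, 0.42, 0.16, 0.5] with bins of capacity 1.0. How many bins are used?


Place items sequentially using First-Fit:
  Item 0.9 -> new Bin 1
  Item 0.19 -> new Bin 2
  Item 0.18 -> Bin 2 (now 0.37)
  Item 0.51 -> Bin 2 (now 0.88)
  Item 0.42 -> new Bin 3
  Item 0.16 -> Bin 3 (now 0.58)
  Item 0.5 -> new Bin 4
Total bins used = 4

4


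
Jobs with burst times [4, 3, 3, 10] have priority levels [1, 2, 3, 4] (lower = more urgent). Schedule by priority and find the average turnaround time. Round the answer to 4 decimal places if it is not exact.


Sort by priority (ascending = highest first):
Order: [(1, 4), (2, 3), (3, 3), (4, 10)]
Completion times:
  Priority 1, burst=4, C=4
  Priority 2, burst=3, C=7
  Priority 3, burst=3, C=10
  Priority 4, burst=10, C=20
Average turnaround = 41/4 = 10.25

10.25


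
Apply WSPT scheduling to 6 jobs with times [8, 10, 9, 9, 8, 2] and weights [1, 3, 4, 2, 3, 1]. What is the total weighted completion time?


Compute p/w ratios and sort ascending (WSPT): [(2, 1), (9, 4), (8, 3), (10, 3), (9, 2), (8, 1)]
Compute weighted completion times:
  Job (p=2,w=1): C=2, w*C=1*2=2
  Job (p=9,w=4): C=11, w*C=4*11=44
  Job (p=8,w=3): C=19, w*C=3*19=57
  Job (p=10,w=3): C=29, w*C=3*29=87
  Job (p=9,w=2): C=38, w*C=2*38=76
  Job (p=8,w=1): C=46, w*C=1*46=46
Total weighted completion time = 312

312


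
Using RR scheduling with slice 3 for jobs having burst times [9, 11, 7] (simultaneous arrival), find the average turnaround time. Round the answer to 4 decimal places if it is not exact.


Time quantum = 3
Execution trace:
  J1 runs 3 units, time = 3
  J2 runs 3 units, time = 6
  J3 runs 3 units, time = 9
  J1 runs 3 units, time = 12
  J2 runs 3 units, time = 15
  J3 runs 3 units, time = 18
  J1 runs 3 units, time = 21
  J2 runs 3 units, time = 24
  J3 runs 1 units, time = 25
  J2 runs 2 units, time = 27
Finish times: [21, 27, 25]
Average turnaround = 73/3 = 24.3333

24.3333


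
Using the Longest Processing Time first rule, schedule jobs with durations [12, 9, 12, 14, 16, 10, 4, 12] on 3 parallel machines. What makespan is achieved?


Sort jobs in decreasing order (LPT): [16, 14, 12, 12, 12, 10, 9, 4]
Assign each job to the least loaded machine:
  Machine 1: jobs [16, 10, 4], load = 30
  Machine 2: jobs [14, 12], load = 26
  Machine 3: jobs [12, 12, 9], load = 33
Makespan = max load = 33

33


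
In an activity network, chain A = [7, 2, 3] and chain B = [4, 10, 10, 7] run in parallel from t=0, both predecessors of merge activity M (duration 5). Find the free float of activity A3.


ES(A3) = sum of predecessors on chain A = 9
EF(A3) = ES + duration = 9 + 3 = 12
Successor of A3 is M. ES(M) = max(sum(A), sum(B)) = max(12, 31) = 31
Free float = ES(successor) - EF(current) = 31 - 12 = 19

19


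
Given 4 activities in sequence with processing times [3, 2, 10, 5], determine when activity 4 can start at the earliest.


Activity 4 starts after activities 1 through 3 complete.
Predecessor durations: [3, 2, 10]
ES = 3 + 2 + 10 = 15

15


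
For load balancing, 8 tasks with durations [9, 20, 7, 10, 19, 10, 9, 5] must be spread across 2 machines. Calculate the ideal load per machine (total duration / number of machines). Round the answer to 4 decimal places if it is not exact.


Total processing time = 9 + 20 + 7 + 10 + 19 + 10 + 9 + 5 = 89
Number of machines = 2
Ideal balanced load = 89 / 2 = 44.5

44.5


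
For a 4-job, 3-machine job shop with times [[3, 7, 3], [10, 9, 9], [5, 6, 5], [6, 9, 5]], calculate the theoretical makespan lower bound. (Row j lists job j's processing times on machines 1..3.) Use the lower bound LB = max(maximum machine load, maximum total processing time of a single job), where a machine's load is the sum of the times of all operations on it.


Machine loads:
  Machine 1: 3 + 10 + 5 + 6 = 24
  Machine 2: 7 + 9 + 6 + 9 = 31
  Machine 3: 3 + 9 + 5 + 5 = 22
Max machine load = 31
Job totals:
  Job 1: 13
  Job 2: 28
  Job 3: 16
  Job 4: 20
Max job total = 28
Lower bound = max(31, 28) = 31

31


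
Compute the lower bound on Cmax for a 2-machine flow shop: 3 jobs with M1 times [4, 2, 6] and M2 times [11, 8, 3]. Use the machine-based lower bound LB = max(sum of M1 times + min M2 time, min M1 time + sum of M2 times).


LB1 = sum(M1 times) + min(M2 times) = 12 + 3 = 15
LB2 = min(M1 times) + sum(M2 times) = 2 + 22 = 24
Lower bound = max(LB1, LB2) = max(15, 24) = 24

24


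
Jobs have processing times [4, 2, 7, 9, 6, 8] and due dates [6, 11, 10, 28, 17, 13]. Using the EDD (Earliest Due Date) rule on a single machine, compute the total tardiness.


Sort by due date (EDD order): [(4, 6), (7, 10), (2, 11), (8, 13), (6, 17), (9, 28)]
Compute completion times and tardiness:
  Job 1: p=4, d=6, C=4, tardiness=max(0,4-6)=0
  Job 2: p=7, d=10, C=11, tardiness=max(0,11-10)=1
  Job 3: p=2, d=11, C=13, tardiness=max(0,13-11)=2
  Job 4: p=8, d=13, C=21, tardiness=max(0,21-13)=8
  Job 5: p=6, d=17, C=27, tardiness=max(0,27-17)=10
  Job 6: p=9, d=28, C=36, tardiness=max(0,36-28)=8
Total tardiness = 29

29


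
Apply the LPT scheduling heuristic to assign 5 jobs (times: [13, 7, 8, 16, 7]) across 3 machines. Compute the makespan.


Sort jobs in decreasing order (LPT): [16, 13, 8, 7, 7]
Assign each job to the least loaded machine:
  Machine 1: jobs [16], load = 16
  Machine 2: jobs [13, 7], load = 20
  Machine 3: jobs [8, 7], load = 15
Makespan = max load = 20

20


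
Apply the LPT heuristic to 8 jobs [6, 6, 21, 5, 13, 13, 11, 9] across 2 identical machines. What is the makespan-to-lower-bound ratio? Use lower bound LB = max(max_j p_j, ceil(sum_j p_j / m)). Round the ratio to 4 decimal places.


LPT order: [21, 13, 13, 11, 9, 6, 6, 5]
Machine loads after assignment: [43, 41]
LPT makespan = 43
Lower bound = max(max_job, ceil(total/2)) = max(21, 42) = 42
Ratio = 43 / 42 = 1.0238

1.0238


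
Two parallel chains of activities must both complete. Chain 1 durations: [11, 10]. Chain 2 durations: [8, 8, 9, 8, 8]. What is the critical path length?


Path A total = 11 + 10 = 21
Path B total = 8 + 8 + 9 + 8 + 8 = 41
Critical path = longest path = max(21, 41) = 41

41


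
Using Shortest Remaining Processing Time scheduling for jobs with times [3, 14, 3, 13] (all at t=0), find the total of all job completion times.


Since all jobs arrive at t=0, SRPT equals SPT ordering.
SPT order: [3, 3, 13, 14]
Completion times:
  Job 1: p=3, C=3
  Job 2: p=3, C=6
  Job 3: p=13, C=19
  Job 4: p=14, C=33
Total completion time = 3 + 6 + 19 + 33 = 61

61


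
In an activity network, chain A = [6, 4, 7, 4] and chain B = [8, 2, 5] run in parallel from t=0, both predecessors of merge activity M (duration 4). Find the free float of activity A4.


ES(A4) = sum of predecessors on chain A = 17
EF(A4) = ES + duration = 17 + 4 = 21
Successor of A4 is M. ES(M) = max(sum(A), sum(B)) = max(21, 15) = 21
Free float = ES(successor) - EF(current) = 21 - 21 = 0

0


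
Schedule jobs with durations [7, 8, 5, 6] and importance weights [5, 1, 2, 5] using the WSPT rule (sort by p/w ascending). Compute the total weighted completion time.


Compute p/w ratios and sort ascending (WSPT): [(6, 5), (7, 5), (5, 2), (8, 1)]
Compute weighted completion times:
  Job (p=6,w=5): C=6, w*C=5*6=30
  Job (p=7,w=5): C=13, w*C=5*13=65
  Job (p=5,w=2): C=18, w*C=2*18=36
  Job (p=8,w=1): C=26, w*C=1*26=26
Total weighted completion time = 157

157


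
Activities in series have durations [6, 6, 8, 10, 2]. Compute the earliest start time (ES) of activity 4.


Activity 4 starts after activities 1 through 3 complete.
Predecessor durations: [6, 6, 8]
ES = 6 + 6 + 8 = 20

20


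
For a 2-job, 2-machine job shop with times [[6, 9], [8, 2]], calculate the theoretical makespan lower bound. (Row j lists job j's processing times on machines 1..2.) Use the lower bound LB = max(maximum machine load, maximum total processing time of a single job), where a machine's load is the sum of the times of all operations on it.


Machine loads:
  Machine 1: 6 + 8 = 14
  Machine 2: 9 + 2 = 11
Max machine load = 14
Job totals:
  Job 1: 15
  Job 2: 10
Max job total = 15
Lower bound = max(14, 15) = 15

15


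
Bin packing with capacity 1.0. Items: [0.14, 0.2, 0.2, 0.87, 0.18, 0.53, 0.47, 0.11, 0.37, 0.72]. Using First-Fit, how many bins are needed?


Place items sequentially using First-Fit:
  Item 0.14 -> new Bin 1
  Item 0.2 -> Bin 1 (now 0.34)
  Item 0.2 -> Bin 1 (now 0.54)
  Item 0.87 -> new Bin 2
  Item 0.18 -> Bin 1 (now 0.72)
  Item 0.53 -> new Bin 3
  Item 0.47 -> Bin 3 (now 1.0)
  Item 0.11 -> Bin 1 (now 0.83)
  Item 0.37 -> new Bin 4
  Item 0.72 -> new Bin 5
Total bins used = 5

5


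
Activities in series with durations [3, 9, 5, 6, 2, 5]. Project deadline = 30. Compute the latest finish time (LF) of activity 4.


LF(activity 4) = deadline - sum of successor durations
Successors: activities 5 through 6 with durations [2, 5]
Sum of successor durations = 7
LF = 30 - 7 = 23

23


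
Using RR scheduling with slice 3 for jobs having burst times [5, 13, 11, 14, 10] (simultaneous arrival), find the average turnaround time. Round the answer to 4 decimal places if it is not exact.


Time quantum = 3
Execution trace:
  J1 runs 3 units, time = 3
  J2 runs 3 units, time = 6
  J3 runs 3 units, time = 9
  J4 runs 3 units, time = 12
  J5 runs 3 units, time = 15
  J1 runs 2 units, time = 17
  J2 runs 3 units, time = 20
  J3 runs 3 units, time = 23
  J4 runs 3 units, time = 26
  J5 runs 3 units, time = 29
  J2 runs 3 units, time = 32
  J3 runs 3 units, time = 35
  J4 runs 3 units, time = 38
  J5 runs 3 units, time = 41
  J2 runs 3 units, time = 44
  J3 runs 2 units, time = 46
  J4 runs 3 units, time = 49
  J5 runs 1 units, time = 50
  J2 runs 1 units, time = 51
  J4 runs 2 units, time = 53
Finish times: [17, 51, 46, 53, 50]
Average turnaround = 217/5 = 43.4

43.4
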